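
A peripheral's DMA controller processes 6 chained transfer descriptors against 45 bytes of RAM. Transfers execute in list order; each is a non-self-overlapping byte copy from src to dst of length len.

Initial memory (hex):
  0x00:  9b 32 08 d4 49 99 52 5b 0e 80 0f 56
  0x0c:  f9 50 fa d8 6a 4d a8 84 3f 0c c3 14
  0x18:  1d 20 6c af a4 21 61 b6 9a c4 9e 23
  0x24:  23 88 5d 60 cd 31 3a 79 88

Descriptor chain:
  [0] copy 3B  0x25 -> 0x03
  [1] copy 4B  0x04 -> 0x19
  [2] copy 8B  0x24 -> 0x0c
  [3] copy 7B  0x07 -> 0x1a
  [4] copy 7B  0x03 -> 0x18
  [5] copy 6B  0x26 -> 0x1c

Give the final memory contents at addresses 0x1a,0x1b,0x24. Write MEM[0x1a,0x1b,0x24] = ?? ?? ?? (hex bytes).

  after D0: wrote 3B at 0x03 = 885d60
  after D1: wrote 4B at 0x19 = 5d60525b
  after D2: wrote 8B at 0x0c = 23885d60cd313a79
  after D3: wrote 7B at 0x1a = 5b0e800f562388
  after D4: wrote 7B at 0x18 = 885d60525b0e80
  after D5: wrote 6B at 0x1c = 5d60cd313a79
query mem[0x1a]=0x60, mem[0x1b]=0x52, mem[0x24]=0x23

MEM[0x1a,0x1b,0x24] = 60 52 23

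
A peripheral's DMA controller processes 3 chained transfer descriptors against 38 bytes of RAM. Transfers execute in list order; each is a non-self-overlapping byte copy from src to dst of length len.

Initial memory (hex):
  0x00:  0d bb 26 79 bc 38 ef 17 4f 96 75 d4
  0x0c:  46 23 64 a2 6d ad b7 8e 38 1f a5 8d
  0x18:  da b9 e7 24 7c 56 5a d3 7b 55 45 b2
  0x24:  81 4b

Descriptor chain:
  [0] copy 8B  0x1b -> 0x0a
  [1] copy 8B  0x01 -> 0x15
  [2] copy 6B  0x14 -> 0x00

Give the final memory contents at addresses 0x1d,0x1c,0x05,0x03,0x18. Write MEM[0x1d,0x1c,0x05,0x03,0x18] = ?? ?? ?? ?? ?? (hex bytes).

MEM[0x1d,0x1c,0x05,0x03,0x18] = 56 4f 38 79 bc

[0] 0x1b->0x0a len=8 : 24 7c 56 5a d3 7b 55 45
[1] 0x01->0x15 len=8 : bb 26 79 bc 38 ef 17 4f
[2] 0x14->0x00 len=6 : 38 bb 26 79 bc 38
query mem[0x1d]=0x56, mem[0x1c]=0x4f, mem[0x05]=0x38, mem[0x03]=0x79, mem[0x18]=0xbc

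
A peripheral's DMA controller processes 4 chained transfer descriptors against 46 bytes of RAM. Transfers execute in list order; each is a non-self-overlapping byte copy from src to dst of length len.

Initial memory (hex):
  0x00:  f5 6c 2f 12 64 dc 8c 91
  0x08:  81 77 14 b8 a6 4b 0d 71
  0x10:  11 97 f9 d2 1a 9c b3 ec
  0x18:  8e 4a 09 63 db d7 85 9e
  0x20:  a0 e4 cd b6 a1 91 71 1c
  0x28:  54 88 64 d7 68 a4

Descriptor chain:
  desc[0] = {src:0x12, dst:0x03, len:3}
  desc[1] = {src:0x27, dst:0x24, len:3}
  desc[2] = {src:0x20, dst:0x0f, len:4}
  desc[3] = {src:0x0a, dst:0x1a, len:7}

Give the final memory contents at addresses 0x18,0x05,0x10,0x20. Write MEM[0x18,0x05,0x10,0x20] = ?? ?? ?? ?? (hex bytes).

  after D0: wrote 3B at 0x03 = f9d21a
  after D1: wrote 3B at 0x24 = 1c5488
  after D2: wrote 4B at 0x0f = a0e4cdb6
  after D3: wrote 7B at 0x1a = 14b8a64b0da0e4
query mem[0x18]=0x8e, mem[0x05]=0x1a, mem[0x10]=0xe4, mem[0x20]=0xe4

MEM[0x18,0x05,0x10,0x20] = 8e 1a e4 e4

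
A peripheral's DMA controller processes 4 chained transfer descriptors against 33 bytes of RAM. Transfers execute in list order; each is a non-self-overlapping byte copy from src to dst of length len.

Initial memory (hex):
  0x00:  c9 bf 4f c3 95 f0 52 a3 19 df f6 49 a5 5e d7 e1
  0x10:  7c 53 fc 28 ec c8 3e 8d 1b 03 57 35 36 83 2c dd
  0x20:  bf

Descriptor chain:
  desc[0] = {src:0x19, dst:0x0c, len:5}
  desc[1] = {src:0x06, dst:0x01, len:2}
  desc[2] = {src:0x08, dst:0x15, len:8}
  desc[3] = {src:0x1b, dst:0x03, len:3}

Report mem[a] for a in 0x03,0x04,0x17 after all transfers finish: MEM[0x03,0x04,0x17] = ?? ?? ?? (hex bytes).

D0: mem[0x0c..0x10] <- [03 57 35 36 83]
D1: mem[0x01..0x02] <- [52 a3]
D2: mem[0x15..0x1c] <- [19 df f6 49 03 57 35 36]
D3: mem[0x03..0x05] <- [35 36 83]
query mem[0x03]=0x35, mem[0x04]=0x36, mem[0x17]=0xf6

MEM[0x03,0x04,0x17] = 35 36 f6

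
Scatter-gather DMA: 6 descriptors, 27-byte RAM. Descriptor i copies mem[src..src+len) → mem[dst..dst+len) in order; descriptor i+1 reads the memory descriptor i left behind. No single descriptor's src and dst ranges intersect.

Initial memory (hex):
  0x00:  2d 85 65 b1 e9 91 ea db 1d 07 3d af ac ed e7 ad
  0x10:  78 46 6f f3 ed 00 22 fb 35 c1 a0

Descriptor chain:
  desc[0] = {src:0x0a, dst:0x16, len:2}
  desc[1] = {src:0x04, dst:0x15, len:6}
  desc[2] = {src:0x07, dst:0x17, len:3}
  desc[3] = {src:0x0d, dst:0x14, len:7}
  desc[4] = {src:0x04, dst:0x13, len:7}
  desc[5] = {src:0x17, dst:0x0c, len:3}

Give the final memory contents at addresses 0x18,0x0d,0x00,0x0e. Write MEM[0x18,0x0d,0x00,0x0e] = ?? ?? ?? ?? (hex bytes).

MEM[0x18,0x0d,0x00,0x0e] = 07 07 2d 3d

D0: mem[0x16..0x17] <- [3d af]
D1: mem[0x15..0x1a] <- [e9 91 ea db 1d 07]
D2: mem[0x17..0x19] <- [db 1d 07]
D3: mem[0x14..0x1a] <- [ed e7 ad 78 46 6f f3]
D4: mem[0x13..0x19] <- [e9 91 ea db 1d 07 3d]
D5: mem[0x0c..0x0e] <- [1d 07 3d]
query mem[0x18]=0x07, mem[0x0d]=0x07, mem[0x00]=0x2d, mem[0x0e]=0x3d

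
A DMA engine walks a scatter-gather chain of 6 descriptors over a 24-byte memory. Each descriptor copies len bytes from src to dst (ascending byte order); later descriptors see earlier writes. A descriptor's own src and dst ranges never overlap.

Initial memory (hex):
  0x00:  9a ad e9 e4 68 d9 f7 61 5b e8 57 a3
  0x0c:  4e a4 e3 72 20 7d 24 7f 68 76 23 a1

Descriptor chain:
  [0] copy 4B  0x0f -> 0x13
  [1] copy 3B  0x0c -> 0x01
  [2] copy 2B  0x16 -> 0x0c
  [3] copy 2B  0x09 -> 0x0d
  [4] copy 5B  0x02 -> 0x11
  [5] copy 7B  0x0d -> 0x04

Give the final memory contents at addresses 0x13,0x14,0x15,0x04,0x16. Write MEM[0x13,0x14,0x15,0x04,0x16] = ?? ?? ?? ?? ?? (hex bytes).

MEM[0x13,0x14,0x15,0x04,0x16] = 68 d9 f7 e8 24

[0] 0x0f->0x13 len=4 : 72 20 7d 24
[1] 0x0c->0x01 len=3 : 4e a4 e3
[2] 0x16->0x0c len=2 : 24 a1
[3] 0x09->0x0d len=2 : e8 57
[4] 0x02->0x11 len=5 : a4 e3 68 d9 f7
[5] 0x0d->0x04 len=7 : e8 57 72 20 a4 e3 68
query mem[0x13]=0x68, mem[0x14]=0xd9, mem[0x15]=0xf7, mem[0x04]=0xe8, mem[0x16]=0x24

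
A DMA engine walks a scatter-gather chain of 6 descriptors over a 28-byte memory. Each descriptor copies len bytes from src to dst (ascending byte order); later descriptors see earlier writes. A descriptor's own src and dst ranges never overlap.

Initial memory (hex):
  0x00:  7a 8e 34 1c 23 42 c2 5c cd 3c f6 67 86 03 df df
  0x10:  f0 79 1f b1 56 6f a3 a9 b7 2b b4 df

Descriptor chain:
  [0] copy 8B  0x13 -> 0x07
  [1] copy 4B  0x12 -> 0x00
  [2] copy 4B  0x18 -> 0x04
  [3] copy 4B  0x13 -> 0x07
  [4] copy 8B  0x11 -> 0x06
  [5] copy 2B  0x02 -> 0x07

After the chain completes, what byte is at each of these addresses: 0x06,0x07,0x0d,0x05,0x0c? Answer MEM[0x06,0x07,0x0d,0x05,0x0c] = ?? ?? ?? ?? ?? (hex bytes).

D0: mem[0x07..0x0e] <- [b1 56 6f a3 a9 b7 2b b4]
D1: mem[0x00..0x03] <- [1f b1 56 6f]
D2: mem[0x04..0x07] <- [b7 2b b4 df]
D3: mem[0x07..0x0a] <- [b1 56 6f a3]
D4: mem[0x06..0x0d] <- [79 1f b1 56 6f a3 a9 b7]
D5: mem[0x07..0x08] <- [56 6f]
query mem[0x06]=0x79, mem[0x07]=0x56, mem[0x0d]=0xb7, mem[0x05]=0x2b, mem[0x0c]=0xa9

MEM[0x06,0x07,0x0d,0x05,0x0c] = 79 56 b7 2b a9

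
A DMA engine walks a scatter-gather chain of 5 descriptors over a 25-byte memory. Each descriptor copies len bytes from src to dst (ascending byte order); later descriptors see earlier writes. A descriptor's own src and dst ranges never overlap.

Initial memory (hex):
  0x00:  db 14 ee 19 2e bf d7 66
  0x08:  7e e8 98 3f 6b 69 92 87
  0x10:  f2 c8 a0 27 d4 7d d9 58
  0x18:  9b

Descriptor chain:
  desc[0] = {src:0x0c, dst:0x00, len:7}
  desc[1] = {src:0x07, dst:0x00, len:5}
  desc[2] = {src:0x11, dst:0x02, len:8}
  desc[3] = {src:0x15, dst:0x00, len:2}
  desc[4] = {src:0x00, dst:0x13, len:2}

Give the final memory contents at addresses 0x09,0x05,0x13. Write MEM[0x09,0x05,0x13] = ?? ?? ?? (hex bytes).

D0: mem[0x00..0x06] <- [6b 69 92 87 f2 c8 a0]
D1: mem[0x00..0x04] <- [66 7e e8 98 3f]
D2: mem[0x02..0x09] <- [c8 a0 27 d4 7d d9 58 9b]
D3: mem[0x00..0x01] <- [7d d9]
D4: mem[0x13..0x14] <- [7d d9]
query mem[0x09]=0x9b, mem[0x05]=0xd4, mem[0x13]=0x7d

MEM[0x09,0x05,0x13] = 9b d4 7d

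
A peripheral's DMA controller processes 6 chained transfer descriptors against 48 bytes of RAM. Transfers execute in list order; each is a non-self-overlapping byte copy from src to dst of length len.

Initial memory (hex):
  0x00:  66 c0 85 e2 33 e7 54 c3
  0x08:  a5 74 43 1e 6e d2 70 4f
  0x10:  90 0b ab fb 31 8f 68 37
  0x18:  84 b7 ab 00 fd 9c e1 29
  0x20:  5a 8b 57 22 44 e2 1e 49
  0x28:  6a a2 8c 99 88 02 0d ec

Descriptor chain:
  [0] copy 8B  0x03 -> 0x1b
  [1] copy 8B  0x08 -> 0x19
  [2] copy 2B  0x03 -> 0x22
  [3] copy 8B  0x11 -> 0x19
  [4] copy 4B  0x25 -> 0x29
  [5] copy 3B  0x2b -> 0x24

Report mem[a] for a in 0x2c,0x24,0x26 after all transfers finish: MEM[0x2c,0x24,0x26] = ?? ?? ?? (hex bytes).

MEM[0x2c,0x24,0x26] = 6a 49 02

D0: mem[0x1b..0x22] <- [e2 33 e7 54 c3 a5 74 43]
D1: mem[0x19..0x20] <- [a5 74 43 1e 6e d2 70 4f]
D2: mem[0x22..0x23] <- [e2 33]
D3: mem[0x19..0x20] <- [0b ab fb 31 8f 68 37 84]
D4: mem[0x29..0x2c] <- [e2 1e 49 6a]
D5: mem[0x24..0x26] <- [49 6a 02]
query mem[0x2c]=0x6a, mem[0x24]=0x49, mem[0x26]=0x02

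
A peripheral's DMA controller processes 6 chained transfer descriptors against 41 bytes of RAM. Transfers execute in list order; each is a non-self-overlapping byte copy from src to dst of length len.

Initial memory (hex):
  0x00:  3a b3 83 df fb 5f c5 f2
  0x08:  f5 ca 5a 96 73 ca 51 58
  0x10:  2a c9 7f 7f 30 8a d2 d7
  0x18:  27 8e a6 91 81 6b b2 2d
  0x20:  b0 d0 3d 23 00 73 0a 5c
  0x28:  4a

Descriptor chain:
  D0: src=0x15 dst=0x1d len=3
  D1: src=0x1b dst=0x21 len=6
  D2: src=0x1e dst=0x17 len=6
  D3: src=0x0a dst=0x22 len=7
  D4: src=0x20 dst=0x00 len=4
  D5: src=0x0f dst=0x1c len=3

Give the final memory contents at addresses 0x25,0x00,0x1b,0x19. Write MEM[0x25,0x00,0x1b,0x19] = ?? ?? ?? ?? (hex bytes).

MEM[0x25,0x00,0x1b,0x19] = ca b0 81 b0

  after D0: wrote 3B at 0x1d = 8ad2d7
  after D1: wrote 6B at 0x21 = 91818ad2d7b0
  after D2: wrote 6B at 0x17 = d2d7b091818a
  after D3: wrote 7B at 0x22 = 5a9673ca51582a
  after D4: wrote 4B at 0x00 = b0915a96
  after D5: wrote 3B at 0x1c = 582ac9
query mem[0x25]=0xca, mem[0x00]=0xb0, mem[0x1b]=0x81, mem[0x19]=0xb0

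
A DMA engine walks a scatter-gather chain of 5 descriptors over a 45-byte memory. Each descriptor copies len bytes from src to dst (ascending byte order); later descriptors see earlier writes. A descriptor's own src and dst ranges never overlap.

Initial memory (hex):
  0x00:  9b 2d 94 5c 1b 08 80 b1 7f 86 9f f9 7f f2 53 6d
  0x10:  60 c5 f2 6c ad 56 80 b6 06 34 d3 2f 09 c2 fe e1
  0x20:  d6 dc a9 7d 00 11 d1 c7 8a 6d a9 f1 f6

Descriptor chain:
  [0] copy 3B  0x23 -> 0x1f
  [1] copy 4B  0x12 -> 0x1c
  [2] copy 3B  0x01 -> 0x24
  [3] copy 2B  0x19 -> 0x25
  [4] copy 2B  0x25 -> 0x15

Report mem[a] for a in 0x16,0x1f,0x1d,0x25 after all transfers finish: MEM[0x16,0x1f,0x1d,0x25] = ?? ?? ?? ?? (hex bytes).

[0] 0x23->0x1f len=3 : 7d 00 11
[1] 0x12->0x1c len=4 : f2 6c ad 56
[2] 0x01->0x24 len=3 : 2d 94 5c
[3] 0x19->0x25 len=2 : 34 d3
[4] 0x25->0x15 len=2 : 34 d3
query mem[0x16]=0xd3, mem[0x1f]=0x56, mem[0x1d]=0x6c, mem[0x25]=0x34

MEM[0x16,0x1f,0x1d,0x25] = d3 56 6c 34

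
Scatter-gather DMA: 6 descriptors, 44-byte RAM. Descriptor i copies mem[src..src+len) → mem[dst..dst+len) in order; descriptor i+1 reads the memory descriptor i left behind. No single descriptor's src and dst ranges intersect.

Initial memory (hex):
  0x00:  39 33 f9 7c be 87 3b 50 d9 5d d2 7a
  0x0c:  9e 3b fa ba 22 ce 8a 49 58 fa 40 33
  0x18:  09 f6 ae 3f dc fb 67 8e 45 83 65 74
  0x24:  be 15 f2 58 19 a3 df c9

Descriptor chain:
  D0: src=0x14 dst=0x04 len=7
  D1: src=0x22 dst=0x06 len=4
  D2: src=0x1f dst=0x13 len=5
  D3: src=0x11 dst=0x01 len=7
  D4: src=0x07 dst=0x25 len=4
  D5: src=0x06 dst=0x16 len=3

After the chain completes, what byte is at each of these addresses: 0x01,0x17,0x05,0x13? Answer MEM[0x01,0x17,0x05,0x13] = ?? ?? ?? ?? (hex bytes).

MEM[0x01,0x17,0x05,0x13] = ce 74 83 8e

[0] 0x14->0x04 len=7 : 58 fa 40 33 09 f6 ae
[1] 0x22->0x06 len=4 : 65 74 be 15
[2] 0x1f->0x13 len=5 : 8e 45 83 65 74
[3] 0x11->0x01 len=7 : ce 8a 8e 45 83 65 74
[4] 0x07->0x25 len=4 : 74 be 15 ae
[5] 0x06->0x16 len=3 : 65 74 be
query mem[0x01]=0xce, mem[0x17]=0x74, mem[0x05]=0x83, mem[0x13]=0x8e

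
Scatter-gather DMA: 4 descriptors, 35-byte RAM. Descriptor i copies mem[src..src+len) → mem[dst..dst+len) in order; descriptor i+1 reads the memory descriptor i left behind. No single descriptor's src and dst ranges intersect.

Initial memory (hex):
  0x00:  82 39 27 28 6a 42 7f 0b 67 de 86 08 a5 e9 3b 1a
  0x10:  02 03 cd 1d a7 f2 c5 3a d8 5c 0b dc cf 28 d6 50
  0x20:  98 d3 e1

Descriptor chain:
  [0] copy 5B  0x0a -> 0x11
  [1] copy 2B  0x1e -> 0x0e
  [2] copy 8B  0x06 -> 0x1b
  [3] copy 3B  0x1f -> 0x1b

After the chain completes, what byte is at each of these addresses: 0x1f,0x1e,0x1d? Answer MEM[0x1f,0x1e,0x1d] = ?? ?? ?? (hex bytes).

#0 dst[0x11+5] := {0x86,0x08,0xa5,0xe9,0x3b}
#1 dst[0x0e+2] := {0xd6,0x50}
#2 dst[0x1b+8] := {0x7f,0x0b,0x67,0xde,0x86,0x08,0xa5,0xe9}
#3 dst[0x1b+3] := {0x86,0x08,0xa5}
query mem[0x1f]=0x86, mem[0x1e]=0xde, mem[0x1d]=0xa5

MEM[0x1f,0x1e,0x1d] = 86 de a5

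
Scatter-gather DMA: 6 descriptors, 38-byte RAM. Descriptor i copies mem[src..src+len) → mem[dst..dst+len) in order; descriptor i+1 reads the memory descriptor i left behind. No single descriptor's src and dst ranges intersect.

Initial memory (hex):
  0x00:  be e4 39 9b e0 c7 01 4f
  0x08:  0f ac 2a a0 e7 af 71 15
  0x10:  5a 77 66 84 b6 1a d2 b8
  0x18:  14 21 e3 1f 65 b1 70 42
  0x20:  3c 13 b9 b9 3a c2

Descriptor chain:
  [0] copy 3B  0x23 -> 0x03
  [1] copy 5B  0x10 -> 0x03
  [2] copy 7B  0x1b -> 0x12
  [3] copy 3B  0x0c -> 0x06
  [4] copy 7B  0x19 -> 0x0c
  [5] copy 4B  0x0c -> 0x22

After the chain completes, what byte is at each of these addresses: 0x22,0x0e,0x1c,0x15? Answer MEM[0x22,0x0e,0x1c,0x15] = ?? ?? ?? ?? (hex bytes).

MEM[0x22,0x0e,0x1c,0x15] = 21 1f 65 70

[0] 0x23->0x03 len=3 : b9 3a c2
[1] 0x10->0x03 len=5 : 5a 77 66 84 b6
[2] 0x1b->0x12 len=7 : 1f 65 b1 70 42 3c 13
[3] 0x0c->0x06 len=3 : e7 af 71
[4] 0x19->0x0c len=7 : 21 e3 1f 65 b1 70 42
[5] 0x0c->0x22 len=4 : 21 e3 1f 65
query mem[0x22]=0x21, mem[0x0e]=0x1f, mem[0x1c]=0x65, mem[0x15]=0x70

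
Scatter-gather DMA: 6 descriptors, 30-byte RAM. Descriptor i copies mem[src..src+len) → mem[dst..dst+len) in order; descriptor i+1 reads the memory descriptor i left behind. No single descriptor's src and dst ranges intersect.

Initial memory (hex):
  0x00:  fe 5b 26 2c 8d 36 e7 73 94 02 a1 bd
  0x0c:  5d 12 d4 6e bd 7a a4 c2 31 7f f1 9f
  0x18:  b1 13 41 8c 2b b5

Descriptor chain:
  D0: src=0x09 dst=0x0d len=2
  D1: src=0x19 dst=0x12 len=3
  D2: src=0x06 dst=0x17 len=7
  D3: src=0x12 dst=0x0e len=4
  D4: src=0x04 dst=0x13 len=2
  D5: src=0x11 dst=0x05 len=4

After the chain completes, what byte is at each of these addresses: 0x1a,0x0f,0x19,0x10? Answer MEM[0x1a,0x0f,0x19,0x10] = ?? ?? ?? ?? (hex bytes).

MEM[0x1a,0x0f,0x19,0x10] = 02 41 94 8c

D0: mem[0x0d..0x0e] <- [02 a1]
D1: mem[0x12..0x14] <- [13 41 8c]
D2: mem[0x17..0x1d] <- [e7 73 94 02 a1 bd 5d]
D3: mem[0x0e..0x11] <- [13 41 8c 7f]
D4: mem[0x13..0x14] <- [8d 36]
D5: mem[0x05..0x08] <- [7f 13 8d 36]
query mem[0x1a]=0x02, mem[0x0f]=0x41, mem[0x19]=0x94, mem[0x10]=0x8c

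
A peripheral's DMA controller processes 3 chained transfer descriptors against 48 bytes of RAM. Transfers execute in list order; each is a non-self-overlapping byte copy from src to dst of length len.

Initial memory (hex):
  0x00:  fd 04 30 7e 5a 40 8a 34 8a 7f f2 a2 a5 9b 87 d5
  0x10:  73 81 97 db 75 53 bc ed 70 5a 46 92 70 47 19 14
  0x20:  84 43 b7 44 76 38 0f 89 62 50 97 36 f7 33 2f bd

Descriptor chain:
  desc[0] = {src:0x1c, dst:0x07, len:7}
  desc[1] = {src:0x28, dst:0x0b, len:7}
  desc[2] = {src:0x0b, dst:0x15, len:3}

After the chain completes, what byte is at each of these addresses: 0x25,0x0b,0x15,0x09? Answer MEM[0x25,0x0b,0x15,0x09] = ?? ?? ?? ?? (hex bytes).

MEM[0x25,0x0b,0x15,0x09] = 38 62 62 19

D0: mem[0x07..0x0d] <- [70 47 19 14 84 43 b7]
D1: mem[0x0b..0x11] <- [62 50 97 36 f7 33 2f]
D2: mem[0x15..0x17] <- [62 50 97]
query mem[0x25]=0x38, mem[0x0b]=0x62, mem[0x15]=0x62, mem[0x09]=0x19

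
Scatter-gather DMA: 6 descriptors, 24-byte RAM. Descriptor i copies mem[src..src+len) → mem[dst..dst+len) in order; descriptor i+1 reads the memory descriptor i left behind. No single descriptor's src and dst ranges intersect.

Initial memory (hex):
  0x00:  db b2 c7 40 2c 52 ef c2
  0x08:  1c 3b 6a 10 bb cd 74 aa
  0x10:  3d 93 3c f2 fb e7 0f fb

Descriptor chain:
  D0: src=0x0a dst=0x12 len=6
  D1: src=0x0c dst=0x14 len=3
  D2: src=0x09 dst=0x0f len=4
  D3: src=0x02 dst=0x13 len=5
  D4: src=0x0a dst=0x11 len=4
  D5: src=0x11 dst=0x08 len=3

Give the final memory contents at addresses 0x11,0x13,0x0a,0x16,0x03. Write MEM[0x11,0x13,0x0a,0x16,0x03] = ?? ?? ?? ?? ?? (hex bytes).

MEM[0x11,0x13,0x0a,0x16,0x03] = 6a bb bb 52 40

[0] 0x0a->0x12 len=6 : 6a 10 bb cd 74 aa
[1] 0x0c->0x14 len=3 : bb cd 74
[2] 0x09->0x0f len=4 : 3b 6a 10 bb
[3] 0x02->0x13 len=5 : c7 40 2c 52 ef
[4] 0x0a->0x11 len=4 : 6a 10 bb cd
[5] 0x11->0x08 len=3 : 6a 10 bb
query mem[0x11]=0x6a, mem[0x13]=0xbb, mem[0x0a]=0xbb, mem[0x16]=0x52, mem[0x03]=0x40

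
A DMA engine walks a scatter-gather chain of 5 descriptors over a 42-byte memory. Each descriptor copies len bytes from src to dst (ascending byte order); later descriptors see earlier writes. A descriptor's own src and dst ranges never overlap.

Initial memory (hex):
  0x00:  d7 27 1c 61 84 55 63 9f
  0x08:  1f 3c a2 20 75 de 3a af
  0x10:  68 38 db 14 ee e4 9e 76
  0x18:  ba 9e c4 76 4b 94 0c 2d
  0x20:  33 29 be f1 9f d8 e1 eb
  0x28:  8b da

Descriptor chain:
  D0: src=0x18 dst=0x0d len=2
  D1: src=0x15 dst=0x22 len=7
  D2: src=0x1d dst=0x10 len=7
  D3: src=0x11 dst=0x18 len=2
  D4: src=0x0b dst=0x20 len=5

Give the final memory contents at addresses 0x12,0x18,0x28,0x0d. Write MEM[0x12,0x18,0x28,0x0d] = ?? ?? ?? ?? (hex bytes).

  after D0: wrote 2B at 0x0d = ba9e
  after D1: wrote 7B at 0x22 = e49e76ba9ec476
  after D2: wrote 7B at 0x10 = 940c2d3329e49e
  after D3: wrote 2B at 0x18 = 0c2d
  after D4: wrote 5B at 0x20 = 2075ba9eaf
query mem[0x12]=0x2d, mem[0x18]=0x0c, mem[0x28]=0x76, mem[0x0d]=0xba

MEM[0x12,0x18,0x28,0x0d] = 2d 0c 76 ba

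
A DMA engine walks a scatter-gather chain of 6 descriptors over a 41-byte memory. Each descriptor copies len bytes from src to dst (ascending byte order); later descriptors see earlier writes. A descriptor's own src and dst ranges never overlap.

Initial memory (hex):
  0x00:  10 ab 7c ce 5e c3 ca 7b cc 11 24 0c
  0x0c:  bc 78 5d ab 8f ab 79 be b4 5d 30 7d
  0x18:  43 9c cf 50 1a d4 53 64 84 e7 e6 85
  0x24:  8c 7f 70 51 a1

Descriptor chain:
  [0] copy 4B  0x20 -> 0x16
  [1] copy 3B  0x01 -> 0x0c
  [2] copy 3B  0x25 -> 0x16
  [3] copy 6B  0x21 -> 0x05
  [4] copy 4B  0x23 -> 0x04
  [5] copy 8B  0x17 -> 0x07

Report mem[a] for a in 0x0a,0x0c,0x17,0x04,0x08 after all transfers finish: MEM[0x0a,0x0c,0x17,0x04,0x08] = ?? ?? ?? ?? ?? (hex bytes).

D0: mem[0x16..0x19] <- [84 e7 e6 85]
D1: mem[0x0c..0x0e] <- [ab 7c ce]
D2: mem[0x16..0x18] <- [7f 70 51]
D3: mem[0x05..0x0a] <- [e7 e6 85 8c 7f 70]
D4: mem[0x04..0x07] <- [85 8c 7f 70]
D5: mem[0x07..0x0e] <- [70 51 85 cf 50 1a d4 53]
query mem[0x0a]=0xcf, mem[0x0c]=0x1a, mem[0x17]=0x70, mem[0x04]=0x85, mem[0x08]=0x51

MEM[0x0a,0x0c,0x17,0x04,0x08] = cf 1a 70 85 51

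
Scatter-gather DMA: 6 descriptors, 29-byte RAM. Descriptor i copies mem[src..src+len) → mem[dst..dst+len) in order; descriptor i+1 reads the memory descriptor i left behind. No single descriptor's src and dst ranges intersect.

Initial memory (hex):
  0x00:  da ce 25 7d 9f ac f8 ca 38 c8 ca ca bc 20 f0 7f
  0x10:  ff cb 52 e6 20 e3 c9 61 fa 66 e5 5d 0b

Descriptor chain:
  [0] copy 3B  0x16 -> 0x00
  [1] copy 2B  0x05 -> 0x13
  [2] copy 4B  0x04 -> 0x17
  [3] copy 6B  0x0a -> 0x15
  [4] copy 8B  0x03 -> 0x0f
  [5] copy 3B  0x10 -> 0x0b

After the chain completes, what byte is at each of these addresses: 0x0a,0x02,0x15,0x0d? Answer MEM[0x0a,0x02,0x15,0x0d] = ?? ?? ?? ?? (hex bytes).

MEM[0x0a,0x02,0x15,0x0d] = ca fa c8 f8

[0] 0x16->0x00 len=3 : c9 61 fa
[1] 0x05->0x13 len=2 : ac f8
[2] 0x04->0x17 len=4 : 9f ac f8 ca
[3] 0x0a->0x15 len=6 : ca ca bc 20 f0 7f
[4] 0x03->0x0f len=8 : 7d 9f ac f8 ca 38 c8 ca
[5] 0x10->0x0b len=3 : 9f ac f8
query mem[0x0a]=0xca, mem[0x02]=0xfa, mem[0x15]=0xc8, mem[0x0d]=0xf8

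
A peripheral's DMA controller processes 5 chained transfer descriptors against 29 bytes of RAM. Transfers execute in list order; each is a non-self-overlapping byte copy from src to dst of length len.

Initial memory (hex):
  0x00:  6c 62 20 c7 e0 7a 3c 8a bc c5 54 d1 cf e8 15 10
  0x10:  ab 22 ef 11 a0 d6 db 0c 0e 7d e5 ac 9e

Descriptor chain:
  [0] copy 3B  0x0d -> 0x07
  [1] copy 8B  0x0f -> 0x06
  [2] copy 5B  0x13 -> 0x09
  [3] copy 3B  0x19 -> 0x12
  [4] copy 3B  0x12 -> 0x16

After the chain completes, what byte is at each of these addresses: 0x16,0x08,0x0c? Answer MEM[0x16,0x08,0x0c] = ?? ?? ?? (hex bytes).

  after D0: wrote 3B at 0x07 = e81510
  after D1: wrote 8B at 0x06 = 10ab22ef11a0d6db
  after D2: wrote 5B at 0x09 = 11a0d6db0c
  after D3: wrote 3B at 0x12 = 7de5ac
  after D4: wrote 3B at 0x16 = 7de5ac
query mem[0x16]=0x7d, mem[0x08]=0x22, mem[0x0c]=0xdb

MEM[0x16,0x08,0x0c] = 7d 22 db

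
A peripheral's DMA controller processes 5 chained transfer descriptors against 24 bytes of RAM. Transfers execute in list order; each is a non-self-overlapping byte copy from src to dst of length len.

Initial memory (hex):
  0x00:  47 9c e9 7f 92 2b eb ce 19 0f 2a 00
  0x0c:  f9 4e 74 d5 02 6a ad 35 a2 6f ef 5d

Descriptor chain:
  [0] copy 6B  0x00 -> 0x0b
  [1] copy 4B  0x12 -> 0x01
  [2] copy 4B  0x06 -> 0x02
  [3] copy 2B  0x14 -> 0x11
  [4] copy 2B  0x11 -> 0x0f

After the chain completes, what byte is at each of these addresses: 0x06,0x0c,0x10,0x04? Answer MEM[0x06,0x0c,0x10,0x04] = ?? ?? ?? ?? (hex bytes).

#0 dst[0x0b+6] := {0x47,0x9c,0xe9,0x7f,0x92,0x2b}
#1 dst[0x01+4] := {0xad,0x35,0xa2,0x6f}
#2 dst[0x02+4] := {0xeb,0xce,0x19,0x0f}
#3 dst[0x11+2] := {0xa2,0x6f}
#4 dst[0x0f+2] := {0xa2,0x6f}
query mem[0x06]=0xeb, mem[0x0c]=0x9c, mem[0x10]=0x6f, mem[0x04]=0x19

MEM[0x06,0x0c,0x10,0x04] = eb 9c 6f 19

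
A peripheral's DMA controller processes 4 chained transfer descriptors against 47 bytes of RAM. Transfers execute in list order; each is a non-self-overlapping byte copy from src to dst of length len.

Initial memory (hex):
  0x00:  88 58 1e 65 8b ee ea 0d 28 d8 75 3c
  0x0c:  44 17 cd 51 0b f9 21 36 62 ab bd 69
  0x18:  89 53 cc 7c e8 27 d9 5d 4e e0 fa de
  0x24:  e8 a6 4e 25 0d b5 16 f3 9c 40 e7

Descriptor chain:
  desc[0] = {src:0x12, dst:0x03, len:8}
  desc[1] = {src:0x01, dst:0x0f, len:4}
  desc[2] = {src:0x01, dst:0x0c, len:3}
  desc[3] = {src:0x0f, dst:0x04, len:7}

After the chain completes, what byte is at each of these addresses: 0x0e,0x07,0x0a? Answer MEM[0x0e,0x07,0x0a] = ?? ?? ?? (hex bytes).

MEM[0x0e,0x07,0x0a] = 21 36 ab

[0] 0x12->0x03 len=8 : 21 36 62 ab bd 69 89 53
[1] 0x01->0x0f len=4 : 58 1e 21 36
[2] 0x01->0x0c len=3 : 58 1e 21
[3] 0x0f->0x04 len=7 : 58 1e 21 36 36 62 ab
query mem[0x0e]=0x21, mem[0x07]=0x36, mem[0x0a]=0xab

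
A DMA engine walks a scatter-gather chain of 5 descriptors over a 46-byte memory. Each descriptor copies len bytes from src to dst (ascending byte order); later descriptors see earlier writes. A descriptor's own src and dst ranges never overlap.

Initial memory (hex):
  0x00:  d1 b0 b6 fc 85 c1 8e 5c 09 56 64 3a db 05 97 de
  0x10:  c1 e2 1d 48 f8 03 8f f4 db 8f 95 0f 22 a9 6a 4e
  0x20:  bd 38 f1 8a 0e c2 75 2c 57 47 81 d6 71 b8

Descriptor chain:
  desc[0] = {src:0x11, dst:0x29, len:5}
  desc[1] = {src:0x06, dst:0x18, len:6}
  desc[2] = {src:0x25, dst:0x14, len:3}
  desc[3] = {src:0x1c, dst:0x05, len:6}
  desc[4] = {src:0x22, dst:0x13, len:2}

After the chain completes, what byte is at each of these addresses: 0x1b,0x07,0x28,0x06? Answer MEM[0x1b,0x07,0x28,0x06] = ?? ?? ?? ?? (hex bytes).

MEM[0x1b,0x07,0x28,0x06] = 56 6a 57 3a

D0: mem[0x29..0x2d] <- [e2 1d 48 f8 03]
D1: mem[0x18..0x1d] <- [8e 5c 09 56 64 3a]
D2: mem[0x14..0x16] <- [c2 75 2c]
D3: mem[0x05..0x0a] <- [64 3a 6a 4e bd 38]
D4: mem[0x13..0x14] <- [f1 8a]
query mem[0x1b]=0x56, mem[0x07]=0x6a, mem[0x28]=0x57, mem[0x06]=0x3a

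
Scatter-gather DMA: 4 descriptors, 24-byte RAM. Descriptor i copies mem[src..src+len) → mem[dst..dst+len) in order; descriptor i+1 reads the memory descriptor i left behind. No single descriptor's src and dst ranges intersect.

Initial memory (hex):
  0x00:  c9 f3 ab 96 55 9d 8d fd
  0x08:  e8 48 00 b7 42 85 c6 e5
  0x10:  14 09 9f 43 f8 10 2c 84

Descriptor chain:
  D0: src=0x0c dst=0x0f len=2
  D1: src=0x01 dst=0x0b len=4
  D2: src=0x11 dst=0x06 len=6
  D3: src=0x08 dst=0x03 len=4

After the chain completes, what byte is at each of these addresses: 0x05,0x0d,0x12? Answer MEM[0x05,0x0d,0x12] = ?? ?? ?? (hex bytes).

  after D0: wrote 2B at 0x0f = 4285
  after D1: wrote 4B at 0x0b = f3ab9655
  after D2: wrote 6B at 0x06 = 099f43f8102c
  after D3: wrote 4B at 0x03 = 43f8102c
query mem[0x05]=0x10, mem[0x0d]=0x96, mem[0x12]=0x9f

MEM[0x05,0x0d,0x12] = 10 96 9f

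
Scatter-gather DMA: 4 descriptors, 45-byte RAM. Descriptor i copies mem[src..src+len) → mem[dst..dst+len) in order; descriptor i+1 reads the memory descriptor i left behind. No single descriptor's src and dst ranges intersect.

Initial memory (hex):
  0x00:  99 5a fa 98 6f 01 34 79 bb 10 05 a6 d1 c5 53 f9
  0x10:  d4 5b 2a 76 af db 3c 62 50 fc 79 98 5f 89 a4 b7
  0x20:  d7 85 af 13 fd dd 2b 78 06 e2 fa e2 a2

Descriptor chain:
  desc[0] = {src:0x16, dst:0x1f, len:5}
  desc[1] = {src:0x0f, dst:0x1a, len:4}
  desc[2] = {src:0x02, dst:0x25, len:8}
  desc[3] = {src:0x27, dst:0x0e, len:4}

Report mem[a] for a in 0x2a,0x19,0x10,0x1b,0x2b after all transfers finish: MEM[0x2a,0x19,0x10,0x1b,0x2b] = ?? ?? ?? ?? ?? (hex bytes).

MEM[0x2a,0x19,0x10,0x1b,0x2b] = 79 fc 34 d4 bb

#0 dst[0x1f+5] := {0x3c,0x62,0x50,0xfc,0x79}
#1 dst[0x1a+4] := {0xf9,0xd4,0x5b,0x2a}
#2 dst[0x25+8] := {0xfa,0x98,0x6f,0x01,0x34,0x79,0xbb,0x10}
#3 dst[0x0e+4] := {0x6f,0x01,0x34,0x79}
query mem[0x2a]=0x79, mem[0x19]=0xfc, mem[0x10]=0x34, mem[0x1b]=0xd4, mem[0x2b]=0xbb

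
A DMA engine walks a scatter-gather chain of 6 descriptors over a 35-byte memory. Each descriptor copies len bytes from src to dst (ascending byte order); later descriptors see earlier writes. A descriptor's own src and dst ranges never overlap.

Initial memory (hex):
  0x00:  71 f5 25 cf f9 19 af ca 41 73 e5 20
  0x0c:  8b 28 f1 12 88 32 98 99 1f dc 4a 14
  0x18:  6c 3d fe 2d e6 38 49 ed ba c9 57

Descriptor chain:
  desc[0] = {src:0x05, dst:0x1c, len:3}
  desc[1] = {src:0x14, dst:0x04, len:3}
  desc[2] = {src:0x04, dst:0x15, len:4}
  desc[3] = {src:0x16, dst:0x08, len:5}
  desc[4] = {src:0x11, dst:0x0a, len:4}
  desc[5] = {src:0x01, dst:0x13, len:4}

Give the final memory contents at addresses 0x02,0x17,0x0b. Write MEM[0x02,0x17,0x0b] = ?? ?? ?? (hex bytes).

[0] 0x05->0x1c len=3 : 19 af ca
[1] 0x14->0x04 len=3 : 1f dc 4a
[2] 0x04->0x15 len=4 : 1f dc 4a ca
[3] 0x16->0x08 len=5 : dc 4a ca 3d fe
[4] 0x11->0x0a len=4 : 32 98 99 1f
[5] 0x01->0x13 len=4 : f5 25 cf 1f
query mem[0x02]=0x25, mem[0x17]=0x4a, mem[0x0b]=0x98

MEM[0x02,0x17,0x0b] = 25 4a 98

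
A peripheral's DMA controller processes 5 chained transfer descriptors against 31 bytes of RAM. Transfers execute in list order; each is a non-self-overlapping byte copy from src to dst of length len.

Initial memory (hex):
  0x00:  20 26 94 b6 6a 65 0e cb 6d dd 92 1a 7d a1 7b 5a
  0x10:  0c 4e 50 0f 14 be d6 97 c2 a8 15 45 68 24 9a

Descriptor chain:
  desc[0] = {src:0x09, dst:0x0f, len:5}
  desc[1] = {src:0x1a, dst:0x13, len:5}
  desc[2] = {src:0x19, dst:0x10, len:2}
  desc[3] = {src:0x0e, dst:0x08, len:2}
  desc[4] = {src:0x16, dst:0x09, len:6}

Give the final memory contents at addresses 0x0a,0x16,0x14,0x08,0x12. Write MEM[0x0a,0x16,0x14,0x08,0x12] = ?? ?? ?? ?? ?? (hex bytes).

MEM[0x0a,0x16,0x14,0x08,0x12] = 9a 24 45 7b 7d

  after D0: wrote 5B at 0x0f = dd921a7da1
  after D1: wrote 5B at 0x13 = 154568249a
  after D2: wrote 2B at 0x10 = a815
  after D3: wrote 2B at 0x08 = 7bdd
  after D4: wrote 6B at 0x09 = 249ac2a81545
query mem[0x0a]=0x9a, mem[0x16]=0x24, mem[0x14]=0x45, mem[0x08]=0x7b, mem[0x12]=0x7d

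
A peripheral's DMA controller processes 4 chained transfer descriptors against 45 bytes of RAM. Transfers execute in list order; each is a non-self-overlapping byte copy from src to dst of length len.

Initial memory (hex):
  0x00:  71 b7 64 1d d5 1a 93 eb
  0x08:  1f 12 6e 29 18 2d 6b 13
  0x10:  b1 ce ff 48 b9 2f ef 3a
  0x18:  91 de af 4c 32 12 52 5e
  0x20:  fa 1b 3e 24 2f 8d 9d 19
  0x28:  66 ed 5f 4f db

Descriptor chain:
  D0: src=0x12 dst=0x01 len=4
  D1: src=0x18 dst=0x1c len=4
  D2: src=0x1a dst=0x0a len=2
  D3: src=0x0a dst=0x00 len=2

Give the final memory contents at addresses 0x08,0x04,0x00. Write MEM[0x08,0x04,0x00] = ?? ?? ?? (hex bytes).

  after D0: wrote 4B at 0x01 = ff48b92f
  after D1: wrote 4B at 0x1c = 91deaf4c
  after D2: wrote 2B at 0x0a = af4c
  after D3: wrote 2B at 0x00 = af4c
query mem[0x08]=0x1f, mem[0x04]=0x2f, mem[0x00]=0xaf

MEM[0x08,0x04,0x00] = 1f 2f af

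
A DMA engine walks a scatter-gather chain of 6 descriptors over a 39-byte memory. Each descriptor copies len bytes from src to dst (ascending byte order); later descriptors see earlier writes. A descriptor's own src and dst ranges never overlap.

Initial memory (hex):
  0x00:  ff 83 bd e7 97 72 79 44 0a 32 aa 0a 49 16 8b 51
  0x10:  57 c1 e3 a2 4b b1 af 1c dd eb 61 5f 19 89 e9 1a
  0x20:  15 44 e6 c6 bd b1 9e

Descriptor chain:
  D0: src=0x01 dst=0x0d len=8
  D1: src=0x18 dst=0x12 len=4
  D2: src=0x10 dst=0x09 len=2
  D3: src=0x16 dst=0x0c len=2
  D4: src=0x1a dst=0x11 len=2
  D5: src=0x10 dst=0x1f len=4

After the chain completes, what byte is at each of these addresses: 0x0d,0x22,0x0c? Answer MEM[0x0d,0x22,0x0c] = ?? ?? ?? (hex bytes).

#0 dst[0x0d+8] := {0x83,0xbd,0xe7,0x97,0x72,0x79,0x44,0x0a}
#1 dst[0x12+4] := {0xdd,0xeb,0x61,0x5f}
#2 dst[0x09+2] := {0x97,0x72}
#3 dst[0x0c+2] := {0xaf,0x1c}
#4 dst[0x11+2] := {0x61,0x5f}
#5 dst[0x1f+4] := {0x97,0x61,0x5f,0xeb}
query mem[0x0d]=0x1c, mem[0x22]=0xeb, mem[0x0c]=0xaf

MEM[0x0d,0x22,0x0c] = 1c eb af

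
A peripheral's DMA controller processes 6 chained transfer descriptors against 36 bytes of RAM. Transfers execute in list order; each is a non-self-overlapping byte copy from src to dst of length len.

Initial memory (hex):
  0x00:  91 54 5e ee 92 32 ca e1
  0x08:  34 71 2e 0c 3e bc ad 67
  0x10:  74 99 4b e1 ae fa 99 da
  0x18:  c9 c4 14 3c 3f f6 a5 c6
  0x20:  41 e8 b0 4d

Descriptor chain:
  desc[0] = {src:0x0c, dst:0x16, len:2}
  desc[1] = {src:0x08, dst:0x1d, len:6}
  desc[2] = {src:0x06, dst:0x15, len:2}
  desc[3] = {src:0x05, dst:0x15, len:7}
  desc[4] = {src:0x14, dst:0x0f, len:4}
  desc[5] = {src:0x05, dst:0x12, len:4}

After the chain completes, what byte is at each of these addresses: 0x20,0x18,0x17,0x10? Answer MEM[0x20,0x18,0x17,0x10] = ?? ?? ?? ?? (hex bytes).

MEM[0x20,0x18,0x17,0x10] = 0c 34 e1 32

  after D0: wrote 2B at 0x16 = 3ebc
  after D1: wrote 6B at 0x1d = 34712e0c3ebc
  after D2: wrote 2B at 0x15 = cae1
  after D3: wrote 7B at 0x15 = 32cae134712e0c
  after D4: wrote 4B at 0x0f = ae32cae1
  after D5: wrote 4B at 0x12 = 32cae134
query mem[0x20]=0x0c, mem[0x18]=0x34, mem[0x17]=0xe1, mem[0x10]=0x32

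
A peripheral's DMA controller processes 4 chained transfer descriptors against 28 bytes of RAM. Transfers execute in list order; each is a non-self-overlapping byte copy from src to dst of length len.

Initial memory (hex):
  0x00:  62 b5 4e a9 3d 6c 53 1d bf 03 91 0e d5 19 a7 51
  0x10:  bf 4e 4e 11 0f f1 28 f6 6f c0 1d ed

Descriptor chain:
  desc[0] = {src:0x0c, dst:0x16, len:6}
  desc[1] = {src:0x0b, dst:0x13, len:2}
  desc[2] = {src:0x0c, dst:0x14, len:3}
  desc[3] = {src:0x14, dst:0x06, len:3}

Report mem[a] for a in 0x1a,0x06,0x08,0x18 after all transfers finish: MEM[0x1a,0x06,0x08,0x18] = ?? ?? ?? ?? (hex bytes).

MEM[0x1a,0x06,0x08,0x18] = bf d5 a7 a7

[0] 0x0c->0x16 len=6 : d5 19 a7 51 bf 4e
[1] 0x0b->0x13 len=2 : 0e d5
[2] 0x0c->0x14 len=3 : d5 19 a7
[3] 0x14->0x06 len=3 : d5 19 a7
query mem[0x1a]=0xbf, mem[0x06]=0xd5, mem[0x08]=0xa7, mem[0x18]=0xa7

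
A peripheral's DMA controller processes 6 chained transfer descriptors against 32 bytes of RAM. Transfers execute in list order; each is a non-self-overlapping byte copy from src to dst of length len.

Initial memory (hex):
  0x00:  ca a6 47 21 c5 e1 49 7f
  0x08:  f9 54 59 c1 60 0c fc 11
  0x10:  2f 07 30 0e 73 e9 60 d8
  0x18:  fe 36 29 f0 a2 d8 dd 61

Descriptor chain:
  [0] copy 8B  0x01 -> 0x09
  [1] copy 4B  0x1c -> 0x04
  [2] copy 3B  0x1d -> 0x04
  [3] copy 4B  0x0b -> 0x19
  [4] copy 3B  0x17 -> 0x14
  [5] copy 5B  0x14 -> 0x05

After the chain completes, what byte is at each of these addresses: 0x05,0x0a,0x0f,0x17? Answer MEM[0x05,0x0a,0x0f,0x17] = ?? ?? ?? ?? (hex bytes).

#0 dst[0x09+8] := {0xa6,0x47,0x21,0xc5,0xe1,0x49,0x7f,0xf9}
#1 dst[0x04+4] := {0xa2,0xd8,0xdd,0x61}
#2 dst[0x04+3] := {0xd8,0xdd,0x61}
#3 dst[0x19+4] := {0x21,0xc5,0xe1,0x49}
#4 dst[0x14+3] := {0xd8,0xfe,0x21}
#5 dst[0x05+5] := {0xd8,0xfe,0x21,0xd8,0xfe}
query mem[0x05]=0xd8, mem[0x0a]=0x47, mem[0x0f]=0x7f, mem[0x17]=0xd8

MEM[0x05,0x0a,0x0f,0x17] = d8 47 7f d8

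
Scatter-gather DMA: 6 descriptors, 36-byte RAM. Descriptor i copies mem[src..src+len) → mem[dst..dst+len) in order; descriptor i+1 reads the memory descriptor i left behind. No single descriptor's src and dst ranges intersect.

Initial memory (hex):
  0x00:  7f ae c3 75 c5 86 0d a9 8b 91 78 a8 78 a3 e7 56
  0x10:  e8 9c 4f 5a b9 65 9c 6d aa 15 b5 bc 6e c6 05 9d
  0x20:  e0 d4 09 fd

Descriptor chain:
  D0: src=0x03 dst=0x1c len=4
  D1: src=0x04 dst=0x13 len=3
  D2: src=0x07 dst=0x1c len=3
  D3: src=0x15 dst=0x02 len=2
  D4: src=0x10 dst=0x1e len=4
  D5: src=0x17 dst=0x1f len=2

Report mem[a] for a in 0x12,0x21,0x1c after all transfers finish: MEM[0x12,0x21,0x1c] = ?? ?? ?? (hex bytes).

D0: mem[0x1c..0x1f] <- [75 c5 86 0d]
D1: mem[0x13..0x15] <- [c5 86 0d]
D2: mem[0x1c..0x1e] <- [a9 8b 91]
D3: mem[0x02..0x03] <- [0d 9c]
D4: mem[0x1e..0x21] <- [e8 9c 4f c5]
D5: mem[0x1f..0x20] <- [6d aa]
query mem[0x12]=0x4f, mem[0x21]=0xc5, mem[0x1c]=0xa9

MEM[0x12,0x21,0x1c] = 4f c5 a9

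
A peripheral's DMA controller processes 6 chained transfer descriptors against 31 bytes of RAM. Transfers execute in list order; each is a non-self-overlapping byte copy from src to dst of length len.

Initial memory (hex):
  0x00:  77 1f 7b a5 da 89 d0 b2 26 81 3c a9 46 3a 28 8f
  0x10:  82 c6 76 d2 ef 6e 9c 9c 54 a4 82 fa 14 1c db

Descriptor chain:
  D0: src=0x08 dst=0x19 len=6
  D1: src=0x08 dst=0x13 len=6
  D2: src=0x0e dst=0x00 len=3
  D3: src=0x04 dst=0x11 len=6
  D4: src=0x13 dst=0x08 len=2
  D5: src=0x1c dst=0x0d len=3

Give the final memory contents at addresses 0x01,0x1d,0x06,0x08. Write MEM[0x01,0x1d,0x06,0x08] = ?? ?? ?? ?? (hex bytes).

D0: mem[0x19..0x1e] <- [26 81 3c a9 46 3a]
D1: mem[0x13..0x18] <- [26 81 3c a9 46 3a]
D2: mem[0x00..0x02] <- [28 8f 82]
D3: mem[0x11..0x16] <- [da 89 d0 b2 26 81]
D4: mem[0x08..0x09] <- [d0 b2]
D5: mem[0x0d..0x0f] <- [a9 46 3a]
query mem[0x01]=0x8f, mem[0x1d]=0x46, mem[0x06]=0xd0, mem[0x08]=0xd0

MEM[0x01,0x1d,0x06,0x08] = 8f 46 d0 d0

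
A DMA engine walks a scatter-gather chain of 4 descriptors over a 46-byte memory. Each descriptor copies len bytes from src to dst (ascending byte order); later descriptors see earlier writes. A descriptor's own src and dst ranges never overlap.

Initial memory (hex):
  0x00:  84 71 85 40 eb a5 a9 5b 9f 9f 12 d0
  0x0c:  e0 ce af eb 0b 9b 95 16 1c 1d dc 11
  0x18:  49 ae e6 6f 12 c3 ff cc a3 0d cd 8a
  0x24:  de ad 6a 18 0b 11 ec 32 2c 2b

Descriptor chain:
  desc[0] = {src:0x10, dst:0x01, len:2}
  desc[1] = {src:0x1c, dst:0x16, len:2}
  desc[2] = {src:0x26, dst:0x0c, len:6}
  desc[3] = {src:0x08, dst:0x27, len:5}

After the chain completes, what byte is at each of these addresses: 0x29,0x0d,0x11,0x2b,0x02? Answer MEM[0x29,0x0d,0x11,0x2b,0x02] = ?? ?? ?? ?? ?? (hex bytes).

[0] 0x10->0x01 len=2 : 0b 9b
[1] 0x1c->0x16 len=2 : 12 c3
[2] 0x26->0x0c len=6 : 6a 18 0b 11 ec 32
[3] 0x08->0x27 len=5 : 9f 9f 12 d0 6a
query mem[0x29]=0x12, mem[0x0d]=0x18, mem[0x11]=0x32, mem[0x2b]=0x6a, mem[0x02]=0x9b

MEM[0x29,0x0d,0x11,0x2b,0x02] = 12 18 32 6a 9b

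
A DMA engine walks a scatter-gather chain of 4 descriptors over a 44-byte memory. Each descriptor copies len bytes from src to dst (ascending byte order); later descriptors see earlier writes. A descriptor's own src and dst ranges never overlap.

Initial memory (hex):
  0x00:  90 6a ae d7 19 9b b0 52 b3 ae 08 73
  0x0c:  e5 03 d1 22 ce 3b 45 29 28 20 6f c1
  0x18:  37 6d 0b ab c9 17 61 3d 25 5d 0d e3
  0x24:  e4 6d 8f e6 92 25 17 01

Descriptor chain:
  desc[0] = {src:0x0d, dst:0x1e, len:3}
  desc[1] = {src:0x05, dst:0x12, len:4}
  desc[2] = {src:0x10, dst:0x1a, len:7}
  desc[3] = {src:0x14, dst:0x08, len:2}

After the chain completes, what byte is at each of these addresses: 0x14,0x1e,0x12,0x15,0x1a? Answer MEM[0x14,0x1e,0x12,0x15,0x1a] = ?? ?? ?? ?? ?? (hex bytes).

MEM[0x14,0x1e,0x12,0x15,0x1a] = 52 52 9b b3 ce

[0] 0x0d->0x1e len=3 : 03 d1 22
[1] 0x05->0x12 len=4 : 9b b0 52 b3
[2] 0x10->0x1a len=7 : ce 3b 9b b0 52 b3 6f
[3] 0x14->0x08 len=2 : 52 b3
query mem[0x14]=0x52, mem[0x1e]=0x52, mem[0x12]=0x9b, mem[0x15]=0xb3, mem[0x1a]=0xce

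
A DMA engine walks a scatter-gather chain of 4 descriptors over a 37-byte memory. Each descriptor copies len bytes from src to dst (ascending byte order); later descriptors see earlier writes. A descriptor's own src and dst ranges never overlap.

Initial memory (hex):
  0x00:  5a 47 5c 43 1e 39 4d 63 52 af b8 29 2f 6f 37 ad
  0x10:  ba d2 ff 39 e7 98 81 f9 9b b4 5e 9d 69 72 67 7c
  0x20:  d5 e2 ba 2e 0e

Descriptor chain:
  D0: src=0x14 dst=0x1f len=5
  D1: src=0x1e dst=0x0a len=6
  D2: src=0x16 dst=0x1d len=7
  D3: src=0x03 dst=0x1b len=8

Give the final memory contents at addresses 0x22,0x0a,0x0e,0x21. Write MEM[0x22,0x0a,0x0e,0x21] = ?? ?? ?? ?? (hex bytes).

MEM[0x22,0x0a,0x0e,0x21] = 67 67 f9 af

  after D0: wrote 5B at 0x1f = e79881f99b
  after D1: wrote 6B at 0x0a = 67e79881f99b
  after D2: wrote 7B at 0x1d = 81f99bb45e9d69
  after D3: wrote 8B at 0x1b = 431e394d6352af67
query mem[0x22]=0x67, mem[0x0a]=0x67, mem[0x0e]=0xf9, mem[0x21]=0xaf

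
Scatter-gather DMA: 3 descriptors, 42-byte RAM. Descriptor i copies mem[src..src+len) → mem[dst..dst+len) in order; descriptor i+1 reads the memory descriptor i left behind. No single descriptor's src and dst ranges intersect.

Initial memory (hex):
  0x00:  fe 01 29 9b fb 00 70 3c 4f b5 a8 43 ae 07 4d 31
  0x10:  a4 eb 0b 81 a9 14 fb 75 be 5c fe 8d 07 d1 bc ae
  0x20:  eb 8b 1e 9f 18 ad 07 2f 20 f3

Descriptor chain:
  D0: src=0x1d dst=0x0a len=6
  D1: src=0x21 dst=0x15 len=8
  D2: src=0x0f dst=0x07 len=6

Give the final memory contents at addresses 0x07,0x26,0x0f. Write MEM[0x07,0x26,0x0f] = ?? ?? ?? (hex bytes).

[0] 0x1d->0x0a len=6 : d1 bc ae eb 8b 1e
[1] 0x21->0x15 len=8 : 8b 1e 9f 18 ad 07 2f 20
[2] 0x0f->0x07 len=6 : 1e a4 eb 0b 81 a9
query mem[0x07]=0x1e, mem[0x26]=0x07, mem[0x0f]=0x1e

MEM[0x07,0x26,0x0f] = 1e 07 1e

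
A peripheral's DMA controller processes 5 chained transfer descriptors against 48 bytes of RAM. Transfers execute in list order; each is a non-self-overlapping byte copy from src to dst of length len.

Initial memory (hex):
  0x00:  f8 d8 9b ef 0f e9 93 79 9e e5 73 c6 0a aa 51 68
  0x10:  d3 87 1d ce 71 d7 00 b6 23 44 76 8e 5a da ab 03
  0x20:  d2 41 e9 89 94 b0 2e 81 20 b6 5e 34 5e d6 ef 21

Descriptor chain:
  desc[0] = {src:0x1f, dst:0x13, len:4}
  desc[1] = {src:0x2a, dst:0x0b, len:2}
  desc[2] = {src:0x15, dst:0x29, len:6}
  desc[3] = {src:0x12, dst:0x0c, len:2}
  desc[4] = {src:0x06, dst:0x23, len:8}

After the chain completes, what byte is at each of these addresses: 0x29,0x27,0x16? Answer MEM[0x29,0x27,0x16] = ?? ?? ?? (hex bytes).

MEM[0x29,0x27,0x16] = 1d 73 e9

#0 dst[0x13+4] := {0x03,0xd2,0x41,0xe9}
#1 dst[0x0b+2] := {0x5e,0x34}
#2 dst[0x29+6] := {0x41,0xe9,0xb6,0x23,0x44,0x76}
#3 dst[0x0c+2] := {0x1d,0x03}
#4 dst[0x23+8] := {0x93,0x79,0x9e,0xe5,0x73,0x5e,0x1d,0x03}
query mem[0x29]=0x1d, mem[0x27]=0x73, mem[0x16]=0xe9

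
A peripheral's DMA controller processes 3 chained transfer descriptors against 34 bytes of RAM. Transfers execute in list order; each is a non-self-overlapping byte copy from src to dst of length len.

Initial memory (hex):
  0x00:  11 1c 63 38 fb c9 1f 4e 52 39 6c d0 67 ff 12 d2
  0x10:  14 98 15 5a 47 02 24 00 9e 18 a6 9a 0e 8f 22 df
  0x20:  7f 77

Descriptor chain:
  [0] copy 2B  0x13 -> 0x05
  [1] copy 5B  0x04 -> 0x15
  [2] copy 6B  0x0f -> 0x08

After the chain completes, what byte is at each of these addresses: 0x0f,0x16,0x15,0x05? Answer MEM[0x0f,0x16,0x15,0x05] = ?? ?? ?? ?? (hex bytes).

MEM[0x0f,0x16,0x15,0x05] = d2 5a fb 5a

D0: mem[0x05..0x06] <- [5a 47]
D1: mem[0x15..0x19] <- [fb 5a 47 4e 52]
D2: mem[0x08..0x0d] <- [d2 14 98 15 5a 47]
query mem[0x0f]=0xd2, mem[0x16]=0x5a, mem[0x15]=0xfb, mem[0x05]=0x5a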